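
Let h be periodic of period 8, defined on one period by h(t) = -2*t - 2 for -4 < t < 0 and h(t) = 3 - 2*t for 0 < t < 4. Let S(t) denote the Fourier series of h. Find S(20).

1/2

t = 20 differs from t = 4 by 2 full period(s), and the series is 8-periodic.
At t = 4 the one-sided limits are h(4^-) = -5 and h(4^+) = 6.
By Dirichlet's theorem the series converges to their average, [(-5) + (6)]/2 = 1/2.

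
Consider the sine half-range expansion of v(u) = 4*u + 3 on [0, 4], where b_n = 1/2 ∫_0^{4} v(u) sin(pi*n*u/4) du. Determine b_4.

-8/pi

b_4 = 1/2 ∫_0^{4} (4*u + 3) sin(pi*u) du.
Integrating by parts (boundary term plus one more integral), an antiderivative of (4*u + 3) sin(pi*u) is -4*u*cos(pi*u)/pi + 4*sin(pi*u)/pi**2 - 3*cos(pi*u)/pi; evaluating from 0 to 4: ∫_{0}^{4} (4*u + 3) sin(pi*u) du = (-19/pi) - (-3/pi) = -16/pi.
Hence b_4 = (1/2)·(-16/pi) = -8/pi.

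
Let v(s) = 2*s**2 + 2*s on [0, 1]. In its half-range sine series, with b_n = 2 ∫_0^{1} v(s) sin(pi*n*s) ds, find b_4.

b_4 = 2 ∫_0^{1} (2*s**2 + 2*s) sin(4*pi*s) ds.
Integrating by parts twice (tabular method), an antiderivative of (2*s**2 + 2*s) sin(4*pi*s) is -s**2*cos(4*pi*s)/(2*pi) + s*sin(4*pi*s)/(4*pi**2) - s*cos(4*pi*s)/(2*pi) + sin(4*pi*s)/(8*pi**2) + cos(4*pi*s)/(16*pi**3); evaluating from 0 to 1: ∫_{0}^{1} (2*s**2 + 2*s) sin(4*pi*s) ds = ((1/16 - pi**2)/pi**3) - (1/(16*pi**3)) = -1/pi.
Hence b_4 = 2·(-1/pi) = -2/pi.

-2/pi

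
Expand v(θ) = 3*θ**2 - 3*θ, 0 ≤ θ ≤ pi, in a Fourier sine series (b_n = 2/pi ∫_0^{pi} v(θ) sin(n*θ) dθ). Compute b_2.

b_2 = 2/pi ∫_0^{pi} (3*θ**2 - 3*θ) sin(2*θ) dθ.
Integrating by parts twice (tabular method), an antiderivative of (3*θ**2 - 3*θ) sin(2*θ) is -3*θ**2*cos(2*θ)/2 + 3*θ*sin(2*θ)/2 + 3*θ*cos(2*θ)/2 - 3*sin(2*θ)/4 + 3*cos(2*θ)/4; evaluating from 0 to pi: ∫_{0}^{pi} (3*θ**2 - 3*θ) sin(2*θ) dθ = (-3*pi**2/2 + 3/4 + 3*pi/2) - (3/4) = 3*pi*(1 - pi)/2.
Hence b_2 = (2/pi)·(3*pi*(1 - pi)/2) = 3 - 3*pi.

3 - 3*pi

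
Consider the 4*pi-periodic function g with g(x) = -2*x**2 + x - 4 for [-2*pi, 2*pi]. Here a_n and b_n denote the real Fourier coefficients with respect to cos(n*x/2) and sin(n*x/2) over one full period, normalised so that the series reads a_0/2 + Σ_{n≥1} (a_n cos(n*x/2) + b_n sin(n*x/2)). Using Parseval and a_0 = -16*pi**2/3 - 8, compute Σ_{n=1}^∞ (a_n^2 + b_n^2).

8*pi**2*(15 + 64*pi**2)/45

Parseval: a_0^2/2 + Σ_{n≥1} (a_n^2+b_n^2) = (1/(2*pi)) ∫_{-2*pi}^{2*pi} g(x)^2 dx = 32 + 136*pi**2/3 + 128*pi**4/5.
Subtract a_0^2/2 = 32*(3 + 2*pi**2)**2/9: Σ (a_n^2+b_n^2) = 8*pi**2*(15 + 64*pi**2)/45.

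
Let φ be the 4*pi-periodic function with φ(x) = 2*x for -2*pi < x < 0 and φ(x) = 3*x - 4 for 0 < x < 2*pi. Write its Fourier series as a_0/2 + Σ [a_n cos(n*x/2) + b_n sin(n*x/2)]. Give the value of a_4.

0

a_4 = (1/(2*pi)) ∫_{-2*pi}^{2*pi} φ(x) cos(2*x) dx.
Split the integral at the breakpoints.
Integrating by parts (boundary term plus one more integral), an antiderivative of (2*x) cos(2*x) is x*sin(2*x) + cos(2*x)/2; evaluating from -2*pi to 0: ∫_{-2*pi}^{0} (2*x) cos(2*x) dx = (1/2) - (1/2) = 0.
Integrating by parts (boundary term plus one more integral), an antiderivative of (3*x - 4) cos(2*x) is 3*x*sin(2*x)/2 - 2*sin(2*x) + 3*cos(2*x)/4; evaluating from 0 to 2*pi: ∫_{0}^{2*pi} (3*x - 4) cos(2*x) dx = (3/4) - (3/4) = 0.
Summing the pieces and multiplying by (1/(2*pi)) gives a_4 = 0.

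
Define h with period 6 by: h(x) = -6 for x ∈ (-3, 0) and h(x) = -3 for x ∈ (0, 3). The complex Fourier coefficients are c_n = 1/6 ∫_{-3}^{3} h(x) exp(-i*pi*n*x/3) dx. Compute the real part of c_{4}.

Since h is real-valued, Re(c_{4}) = 1/6 ∫_{-3}^{3} h(x) cos(4*pi*x/3) dx = a_{4}/2.
Split the integral at the breakpoints.
Directly, an antiderivative of (-6) cos(4*pi*x/3) is -9*sin(4*pi*x/3)/(2*pi); evaluating from -3 to 0: ∫_{-3}^{0} (-6) cos(4*pi*x/3) dx = (0) - (0) = 0.
Directly, an antiderivative of (-3) cos(4*pi*x/3) is -9*sin(4*pi*x/3)/(4*pi); evaluating from 0 to 3: ∫_{0}^{3} (-3) cos(4*pi*x/3) dx = (0) - (0) = 0.
So ∫_{-3}^{3} h(x) cos(4*pi*x/3) dx = 0.
Hence Re(c_{4}) = (1/6)·(0) = 0.

0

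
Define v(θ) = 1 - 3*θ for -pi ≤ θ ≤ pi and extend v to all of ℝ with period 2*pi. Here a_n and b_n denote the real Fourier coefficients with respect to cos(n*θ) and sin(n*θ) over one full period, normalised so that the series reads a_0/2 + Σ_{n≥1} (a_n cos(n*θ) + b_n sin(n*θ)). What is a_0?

2

a_0 = 1/pi ∫_{-pi}^{pi} v(θ) dθ = 1/pi · (2*pi) = 2.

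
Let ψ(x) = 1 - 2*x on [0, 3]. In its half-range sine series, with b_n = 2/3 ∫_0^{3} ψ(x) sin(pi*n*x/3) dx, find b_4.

b_4 = 2/3 ∫_0^{3} (1 - 2*x) sin(4*pi*x/3) dx.
Integrating by parts (boundary term plus one more integral), an antiderivative of (1 - 2*x) sin(4*pi*x/3) is 3*x*cos(4*pi*x/3)/(2*pi) - 9*sin(4*pi*x/3)/(8*pi**2) - 3*cos(4*pi*x/3)/(4*pi); evaluating from 0 to 3: ∫_{0}^{3} (1 - 2*x) sin(4*pi*x/3) dx = (15/(4*pi)) - (-3/(4*pi)) = 9/(2*pi).
Hence b_4 = (2/3)·(9/(2*pi)) = 3/pi.

3/pi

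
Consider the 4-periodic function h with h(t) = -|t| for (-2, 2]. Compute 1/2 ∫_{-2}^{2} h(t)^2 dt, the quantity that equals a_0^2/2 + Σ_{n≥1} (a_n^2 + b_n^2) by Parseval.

1/2 ∫_{-2}^{2} h(t)^2 dt = 1/2 · (16/3) = 8/3.

8/3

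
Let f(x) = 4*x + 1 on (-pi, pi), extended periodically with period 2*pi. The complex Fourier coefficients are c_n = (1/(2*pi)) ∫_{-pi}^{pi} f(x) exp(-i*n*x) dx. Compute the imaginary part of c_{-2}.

-2

Since f is real-valued, Im(c_{-2}) = -(1/(2*pi)) ∫_{-pi}^{pi} f(x) sin(-2*x) dx = b_{2}/2.
Integrating by parts (boundary term plus one more integral), an antiderivative of (4*x + 1) sin(-2*x) is 2*x*cos(2*x) - sin(2*x) + cos(2*x)/2; evaluating from -pi to pi: ∫_{-pi}^{pi} (4*x + 1) sin(-2*x) dx = (1/2 + 2*pi) - (1/2 - 2*pi) = 4*pi.
Hence Im(c_{-2}) = (-1/(2*pi))·(4*pi) = -2.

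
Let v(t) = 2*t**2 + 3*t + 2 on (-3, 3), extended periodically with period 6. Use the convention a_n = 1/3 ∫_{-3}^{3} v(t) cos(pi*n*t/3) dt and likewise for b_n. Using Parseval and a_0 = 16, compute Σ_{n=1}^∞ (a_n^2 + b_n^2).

Parseval: a_0^2/2 + Σ_{n≥1} (a_n^2+b_n^2) = 1/3 ∫_{-3}^{3} v(t)^2 dt = 1198/5.
Subtract a_0^2/2 = 128: Σ (a_n^2+b_n^2) = 558/5.

558/5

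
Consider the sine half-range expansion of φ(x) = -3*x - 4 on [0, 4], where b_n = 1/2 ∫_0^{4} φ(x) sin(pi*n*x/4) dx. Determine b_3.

b_3 = 1/2 ∫_0^{4} (-3*x - 4) sin(3*pi*x/4) dx.
Integrating by parts (boundary term plus one more integral), an antiderivative of (-3*x - 4) sin(3*pi*x/4) is 4*x*cos(3*pi*x/4)/pi - 16*sin(3*pi*x/4)/(3*pi**2) + 16*cos(3*pi*x/4)/(3*pi); evaluating from 0 to 4: ∫_{0}^{4} (-3*x - 4) sin(3*pi*x/4) dx = (-64/(3*pi)) - (16/(3*pi)) = -80/(3*pi).
Hence b_3 = (1/2)·(-80/(3*pi)) = -40/(3*pi).

-40/(3*pi)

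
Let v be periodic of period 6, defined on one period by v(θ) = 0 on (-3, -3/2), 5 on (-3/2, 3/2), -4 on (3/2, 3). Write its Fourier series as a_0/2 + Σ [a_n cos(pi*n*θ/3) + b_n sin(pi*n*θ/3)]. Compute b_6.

4/(3*pi)

b_6 = 1/3 ∫_{-3}^{3} v(θ) sin(2*pi*θ) dθ.
Split the integral at the breakpoints.
∫_{-3}^{-3/2} (0) sin(2*pi*θ) dθ = 0.
Directly, an antiderivative of (5) sin(2*pi*θ) is -5*cos(2*pi*θ)/(2*pi); evaluating from -3/2 to 3/2: ∫_{-3/2}^{3/2} (5) sin(2*pi*θ) dθ = (5/(2*pi)) - (5/(2*pi)) = 0.
Directly, an antiderivative of (-4) sin(2*pi*θ) is 2*cos(2*pi*θ)/pi; evaluating from 3/2 to 3: ∫_{3/2}^{3} (-4) sin(2*pi*θ) dθ = (2/pi) - (-2/pi) = 4/pi.
Summing the pieces and multiplying by (1/3) gives b_6 = 4/(3*pi).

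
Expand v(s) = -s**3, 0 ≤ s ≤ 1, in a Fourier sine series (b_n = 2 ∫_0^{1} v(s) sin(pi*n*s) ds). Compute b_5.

2*(6 - 25*pi**2)/(125*pi**3)

b_5 = 2 ∫_0^{1} (-s**3) sin(5*pi*s) ds.
Integrating by parts three times (tabular method), an antiderivative of (-s**3) sin(5*pi*s) is s**3*cos(5*pi*s)/(5*pi) - 3*s**2*sin(5*pi*s)/(25*pi**2) - 6*s*cos(5*pi*s)/(125*pi**3) + 6*sin(5*pi*s)/(625*pi**4); evaluating from 0 to 1: ∫_{0}^{1} (-s**3) sin(5*pi*s) ds = ((6 - 25*pi**2)/(125*pi**3)) - (0) = (6 - 25*pi**2)/(125*pi**3).
Hence b_5 = 2·((6 - 25*pi**2)/(125*pi**3)) = 2*(6 - 25*pi**2)/(125*pi**3).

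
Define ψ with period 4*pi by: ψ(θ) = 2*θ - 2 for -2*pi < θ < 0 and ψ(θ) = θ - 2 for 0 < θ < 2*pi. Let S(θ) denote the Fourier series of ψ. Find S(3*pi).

θ = 3*pi differs from θ = -pi by 1 full period(s), and the series is 4*pi-periodic.
ψ is continuous at θ = -pi with value -2*pi - 2, so the series converges to -2*pi - 2 there.

-2*pi - 2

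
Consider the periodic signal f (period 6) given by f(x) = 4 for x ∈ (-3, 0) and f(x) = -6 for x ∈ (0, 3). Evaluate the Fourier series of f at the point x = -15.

x = -15 differs from x = -3 by -2 full period(s), and the series is 6-periodic.
At x = -3 the one-sided limits are f(-3^-) = -6 and f(-3^+) = 4.
By Dirichlet's theorem the series converges to their average, [(-6) + (4)]/2 = -1.

-1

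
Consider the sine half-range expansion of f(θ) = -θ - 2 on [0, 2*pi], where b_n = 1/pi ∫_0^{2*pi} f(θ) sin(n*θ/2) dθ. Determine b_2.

b_2 = 1/pi ∫_0^{2*pi} (-θ - 2) sin(θ) dθ.
Integrating by parts (boundary term plus one more integral), an antiderivative of (-θ - 2) sin(θ) is θ*cos(θ) - sin(θ) + 2*cos(θ); evaluating from 0 to 2*pi: ∫_{0}^{2*pi} (-θ - 2) sin(θ) dθ = (2 + 2*pi) - (2) = 2*pi.
Hence b_2 = (1/pi)·(2*pi) = 2.

2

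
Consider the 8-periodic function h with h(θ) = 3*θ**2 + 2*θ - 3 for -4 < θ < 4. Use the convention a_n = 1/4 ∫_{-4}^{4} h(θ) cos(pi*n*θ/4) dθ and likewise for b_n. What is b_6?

b_6 = 1/4 ∫_{-4}^{4} h(θ) sin(3*pi*θ/2) dθ.
Integrating by parts twice (tabular method), an antiderivative of (3*θ**2 + 2*θ - 3) sin(3*pi*θ/2) is -2*θ**2*cos(3*pi*θ/2)/pi + 8*θ*sin(3*pi*θ/2)/(3*pi**2) - 4*θ*cos(3*pi*θ/2)/(3*pi) + 8*sin(3*pi*θ/2)/(9*pi**2) + 16*cos(3*pi*θ/2)/(9*pi**3) + 2*cos(3*pi*θ/2)/pi; evaluating from -4 to 4: ∫_{-4}^{4} (3*θ**2 + 2*θ - 3) sin(3*pi*θ/2) dθ = (2*(8 - 159*pi**2)/(9*pi**3)) - (2*(8 - 111*pi**2)/(9*pi**3)) = -32/(3*pi).
Hence b_6 = (1/4)·(-32/(3*pi)) = -8/(3*pi).

-8/(3*pi)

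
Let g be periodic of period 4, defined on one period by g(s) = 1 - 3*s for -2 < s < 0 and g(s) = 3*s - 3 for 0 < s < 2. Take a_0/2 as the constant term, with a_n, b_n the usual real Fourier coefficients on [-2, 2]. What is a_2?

a_2 = 1/2 ∫_{-2}^{2} g(s) cos(pi*s) ds.
Split the integral at the breakpoints.
Integrating by parts (boundary term plus one more integral), an antiderivative of (1 - 3*s) cos(pi*s) is -3*s*sin(pi*s)/pi + sin(pi*s)/pi - 3*cos(pi*s)/pi**2; evaluating from -2 to 0: ∫_{-2}^{0} (1 - 3*s) cos(pi*s) ds = (-3/pi**2) - (-3/pi**2) = 0.
Integrating by parts (boundary term plus one more integral), an antiderivative of (3*s - 3) cos(pi*s) is 3*s*sin(pi*s)/pi - 3*sin(pi*s)/pi + 3*cos(pi*s)/pi**2; evaluating from 0 to 2: ∫_{0}^{2} (3*s - 3) cos(pi*s) ds = (3/pi**2) - (3/pi**2) = 0.
Summing the pieces and multiplying by (1/2) gives a_2 = 0.

0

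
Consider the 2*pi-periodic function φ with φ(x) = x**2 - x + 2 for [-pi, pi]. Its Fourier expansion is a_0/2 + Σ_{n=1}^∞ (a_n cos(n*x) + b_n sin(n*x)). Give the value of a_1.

-4

a_1 = 1/pi ∫_{-pi}^{pi} φ(x) cos(x) dx.
Integrating by parts twice (tabular method), an antiderivative of (x**2 - x + 2) cos(x) is x**2*sin(x) - x*sin(x) + 2*x*cos(x) - cos(x); evaluating from -pi to pi: ∫_{-pi}^{pi} (x**2 - x + 2) cos(x) dx = (1 - 2*pi) - (1 + 2*pi) = -4*pi.
Hence a_1 = (1/pi)·(-4*pi) = -4.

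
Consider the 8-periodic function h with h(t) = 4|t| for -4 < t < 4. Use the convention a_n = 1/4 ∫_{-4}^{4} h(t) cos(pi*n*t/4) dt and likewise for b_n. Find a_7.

-64/(49*pi**2)

a_7 = 1/4 ∫_{-4}^{4} h(t) cos(7*pi*t/4) dt.
h is even and cos(7*pi*t/4) is even, so the integrand is even and a_7 = 1/2 ∫_0^{4} h(t) cos(7*pi*t/4) dt.
Integrating by parts (boundary term plus one more integral), an antiderivative of (4*t) cos(7*pi*t/4) is 16*t*sin(7*pi*t/4)/(7*pi) + 64*cos(7*pi*t/4)/(49*pi**2); evaluating from 0 to 4: ∫_{0}^{4} (4*t) cos(7*pi*t/4) dt = (-64/(49*pi**2)) - (64/(49*pi**2)) = -128/(49*pi**2).
Hence a_7 = (1/2)·(-128/(49*pi**2)) = -64/(49*pi**2).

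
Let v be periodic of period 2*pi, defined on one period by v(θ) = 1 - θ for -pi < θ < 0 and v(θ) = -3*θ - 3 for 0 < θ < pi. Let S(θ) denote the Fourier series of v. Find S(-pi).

At θ = -pi the one-sided limits are v(-pi^-) = -3*pi - 3 and v(-pi^+) = 1 + pi.
By Dirichlet's theorem the series converges to their average, [(-3*pi - 3) + (1 + pi)]/2 = -pi - 1.

-pi - 1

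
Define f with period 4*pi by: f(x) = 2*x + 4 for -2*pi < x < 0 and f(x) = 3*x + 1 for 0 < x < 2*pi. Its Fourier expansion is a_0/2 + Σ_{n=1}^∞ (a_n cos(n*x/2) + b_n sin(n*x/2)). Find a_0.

a_0 = (1/(2*pi)) ∫_{-2*pi}^{2*pi} f(x) dx = (1/(2*pi)) · (2*pi*(pi + 5)) = pi + 5.

pi + 5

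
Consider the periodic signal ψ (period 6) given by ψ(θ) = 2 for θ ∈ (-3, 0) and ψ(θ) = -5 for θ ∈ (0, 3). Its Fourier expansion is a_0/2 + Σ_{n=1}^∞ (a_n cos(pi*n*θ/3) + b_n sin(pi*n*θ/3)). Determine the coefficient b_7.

b_7 = 1/3 ∫_{-3}^{3} ψ(θ) sin(7*pi*θ/3) dθ.
Split the integral at the breakpoints.
Directly, an antiderivative of (2) sin(7*pi*θ/3) is -6*cos(7*pi*θ/3)/(7*pi); evaluating from -3 to 0: ∫_{-3}^{0} (2) sin(7*pi*θ/3) dθ = (-6/(7*pi)) - (6/(7*pi)) = -12/(7*pi).
Directly, an antiderivative of (-5) sin(7*pi*θ/3) is 15*cos(7*pi*θ/3)/(7*pi); evaluating from 0 to 3: ∫_{0}^{3} (-5) sin(7*pi*θ/3) dθ = (-15/(7*pi)) - (15/(7*pi)) = -30/(7*pi).
Summing the pieces and multiplying by (1/3) gives b_7 = -2/pi.

-2/pi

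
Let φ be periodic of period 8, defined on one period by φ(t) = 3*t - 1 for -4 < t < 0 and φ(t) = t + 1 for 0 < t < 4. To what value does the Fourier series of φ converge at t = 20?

-4

t = 20 differs from t = 4 by 2 full period(s), and the series is 8-periodic.
At t = 4 the one-sided limits are φ(4^-) = 5 and φ(4^+) = -13.
By Dirichlet's theorem the series converges to their average, [(5) + (-13)]/2 = -4.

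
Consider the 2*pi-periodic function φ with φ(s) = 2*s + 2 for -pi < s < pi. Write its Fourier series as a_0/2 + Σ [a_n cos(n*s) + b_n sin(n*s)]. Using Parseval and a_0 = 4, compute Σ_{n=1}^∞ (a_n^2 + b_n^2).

8*pi**2/3

Parseval: a_0^2/2 + Σ_{n≥1} (a_n^2+b_n^2) = 1/pi ∫_{-pi}^{pi} φ(s)^2 ds = 8 + 8*pi**2/3.
Subtract a_0^2/2 = 8: Σ (a_n^2+b_n^2) = 8*pi**2/3.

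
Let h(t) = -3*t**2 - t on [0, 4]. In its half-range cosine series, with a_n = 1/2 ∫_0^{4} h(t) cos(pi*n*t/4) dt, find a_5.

208/(25*pi**2)

a_5 = 1/2 ∫_0^{4} (-3*t**2 - t) cos(5*pi*t/4) dt.
Integrating by parts twice (tabular method), an antiderivative of (-3*t**2 - t) cos(5*pi*t/4) is -12*t**2*sin(5*pi*t/4)/(5*pi) - 4*t*sin(5*pi*t/4)/(5*pi) - 96*t*cos(5*pi*t/4)/(25*pi**2) + 384*sin(5*pi*t/4)/(125*pi**3) - 16*cos(5*pi*t/4)/(25*pi**2); evaluating from 0 to 4: ∫_{0}^{4} (-3*t**2 - t) cos(5*pi*t/4) dt = (16/pi**2) - (-16/(25*pi**2)) = 416/(25*pi**2).
Hence a_5 = (1/2)·(416/(25*pi**2)) = 208/(25*pi**2).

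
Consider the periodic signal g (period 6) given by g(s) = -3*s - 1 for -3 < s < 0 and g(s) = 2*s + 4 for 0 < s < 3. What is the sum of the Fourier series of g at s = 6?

s = 6 differs from s = 0 by 1 full period(s), and the series is 6-periodic.
At s = 0 the one-sided limits are g(0^-) = -1 and g(0^+) = 4.
By Dirichlet's theorem the series converges to their average, [(-1) + (4)]/2 = 3/2.

3/2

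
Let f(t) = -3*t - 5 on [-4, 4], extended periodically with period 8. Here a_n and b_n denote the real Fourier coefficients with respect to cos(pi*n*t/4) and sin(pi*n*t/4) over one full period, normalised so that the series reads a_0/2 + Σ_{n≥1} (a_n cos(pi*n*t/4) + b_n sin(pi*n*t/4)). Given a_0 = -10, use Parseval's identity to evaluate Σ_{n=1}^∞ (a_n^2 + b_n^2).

96

Parseval: a_0^2/2 + Σ_{n≥1} (a_n^2+b_n^2) = 1/4 ∫_{-4}^{4} f(t)^2 dt = 146.
Subtract a_0^2/2 = 50: Σ (a_n^2+b_n^2) = 96.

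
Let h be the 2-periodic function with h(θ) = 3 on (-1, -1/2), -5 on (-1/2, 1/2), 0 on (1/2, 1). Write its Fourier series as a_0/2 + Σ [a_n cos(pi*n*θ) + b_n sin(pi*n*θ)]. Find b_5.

-3/(5*pi)

b_5 = ∫_{-1}^{1} h(θ) sin(5*pi*θ) dθ.
Split the integral at the breakpoints.
Directly, an antiderivative of (3) sin(5*pi*θ) is -3*cos(5*pi*θ)/(5*pi); evaluating from -1 to -1/2: ∫_{-1}^{-1/2} (3) sin(5*pi*θ) dθ = (0) - (3/(5*pi)) = -3/(5*pi).
Directly, an antiderivative of (-5) sin(5*pi*θ) is cos(5*pi*θ)/pi; evaluating from -1/2 to 1/2: ∫_{-1/2}^{1/2} (-5) sin(5*pi*θ) dθ = (0) - (0) = 0.
∫_{1/2}^{1} (0) sin(5*pi*θ) dθ = 0.
Summing the pieces gives b_5 = -3/(5*pi).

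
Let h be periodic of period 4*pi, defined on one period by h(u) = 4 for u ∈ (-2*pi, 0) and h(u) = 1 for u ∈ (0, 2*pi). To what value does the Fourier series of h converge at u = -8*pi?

u = -8*pi differs from u = 0 by -2 full period(s), and the series is 4*pi-periodic.
At u = 0 the one-sided limits are h(0^-) = 4 and h(0^+) = 1.
By Dirichlet's theorem the series converges to their average, [(4) + (1)]/2 = 5/2.

5/2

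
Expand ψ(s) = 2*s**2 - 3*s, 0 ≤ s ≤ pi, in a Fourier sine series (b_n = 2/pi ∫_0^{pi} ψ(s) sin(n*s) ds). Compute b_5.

b_5 = 2/pi ∫_0^{pi} (2*s**2 - 3*s) sin(5*s) ds.
Integrating by parts twice (tabular method), an antiderivative of (2*s**2 - 3*s) sin(5*s) is -2*s**2*cos(5*s)/5 + 4*s*sin(5*s)/25 + 3*s*cos(5*s)/5 - 3*sin(5*s)/25 + 4*cos(5*s)/125; evaluating from 0 to pi: ∫_{0}^{pi} (2*s**2 - 3*s) sin(5*s) ds = (-3*pi/5 - 4/125 + 2*pi**2/5) - (4/125) = -3*pi/5 - 8/125 + 2*pi**2/5.
Hence b_5 = (2/pi)·(-3*pi/5 - 8/125 + 2*pi**2/5) = 2*(-75*pi - 8 + 50*pi**2)/(125*pi).

2*(-75*pi - 8 + 50*pi**2)/(125*pi)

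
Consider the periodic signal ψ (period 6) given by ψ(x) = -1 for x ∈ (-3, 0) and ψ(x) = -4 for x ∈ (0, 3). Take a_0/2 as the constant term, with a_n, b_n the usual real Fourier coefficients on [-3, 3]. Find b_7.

-6/(7*pi)

b_7 = 1/3 ∫_{-3}^{3} ψ(x) sin(7*pi*x/3) dx.
Split the integral at the breakpoints.
Directly, an antiderivative of (-1) sin(7*pi*x/3) is 3*cos(7*pi*x/3)/(7*pi); evaluating from -3 to 0: ∫_{-3}^{0} (-1) sin(7*pi*x/3) dx = (3/(7*pi)) - (-3/(7*pi)) = 6/(7*pi).
Directly, an antiderivative of (-4) sin(7*pi*x/3) is 12*cos(7*pi*x/3)/(7*pi); evaluating from 0 to 3: ∫_{0}^{3} (-4) sin(7*pi*x/3) dx = (-12/(7*pi)) - (12/(7*pi)) = -24/(7*pi).
Summing the pieces and multiplying by (1/3) gives b_7 = -6/(7*pi).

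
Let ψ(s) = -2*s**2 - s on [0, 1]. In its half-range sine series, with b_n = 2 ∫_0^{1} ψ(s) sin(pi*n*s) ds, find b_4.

b_4 = 2 ∫_0^{1} (-2*s**2 - s) sin(4*pi*s) ds.
Integrating by parts twice (tabular method), an antiderivative of (-2*s**2 - s) sin(4*pi*s) is s**2*cos(4*pi*s)/(2*pi) - s*sin(4*pi*s)/(4*pi**2) + s*cos(4*pi*s)/(4*pi) - sin(4*pi*s)/(16*pi**2) - cos(4*pi*s)/(16*pi**3); evaluating from 0 to 1: ∫_{0}^{1} (-2*s**2 - s) sin(4*pi*s) ds = ((-1 + 12*pi**2)/(16*pi**3)) - (-1/(16*pi**3)) = 3/(4*pi).
Hence b_4 = 2·(3/(4*pi)) = 3/(2*pi).

3/(2*pi)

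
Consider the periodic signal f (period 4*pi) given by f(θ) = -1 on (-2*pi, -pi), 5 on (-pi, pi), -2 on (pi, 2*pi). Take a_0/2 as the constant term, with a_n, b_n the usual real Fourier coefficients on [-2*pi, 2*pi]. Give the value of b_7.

-1/(7*pi)

b_7 = (1/(2*pi)) ∫_{-2*pi}^{2*pi} f(θ) sin(7*θ/2) dθ.
Split the integral at the breakpoints.
Directly, an antiderivative of (-1) sin(7*θ/2) is 2*cos(7*θ/2)/7; evaluating from -2*pi to -pi: ∫_{-2*pi}^{-pi} (-1) sin(7*θ/2) dθ = (0) - (-2/7) = 2/7.
Directly, an antiderivative of (5) sin(7*θ/2) is -10*cos(7*θ/2)/7; evaluating from -pi to pi: ∫_{-pi}^{pi} (5) sin(7*θ/2) dθ = (0) - (0) = 0.
Directly, an antiderivative of (-2) sin(7*θ/2) is 4*cos(7*θ/2)/7; evaluating from pi to 2*pi: ∫_{pi}^{2*pi} (-2) sin(7*θ/2) dθ = (-4/7) - (0) = -4/7.
Summing the pieces and multiplying by (1/(2*pi)) gives b_7 = -1/(7*pi).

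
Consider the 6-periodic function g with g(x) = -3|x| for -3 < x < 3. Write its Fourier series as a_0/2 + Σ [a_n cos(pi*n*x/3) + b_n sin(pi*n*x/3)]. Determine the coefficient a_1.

a_1 = 1/3 ∫_{-3}^{3} g(x) cos(pi*x/3) dx.
g is even and cos(pi*x/3) is even, so the integrand is even and a_1 = 2/3 ∫_0^{3} g(x) cos(pi*x/3) dx.
Integrating by parts (boundary term plus one more integral), an antiderivative of (-3*x) cos(pi*x/3) is -9*x*sin(pi*x/3)/pi - 27*cos(pi*x/3)/pi**2; evaluating from 0 to 3: ∫_{0}^{3} (-3*x) cos(pi*x/3) dx = (27/pi**2) - (-27/pi**2) = 54/pi**2.
Hence a_1 = (2/3)·(54/pi**2) = 36/pi**2.

36/pi**2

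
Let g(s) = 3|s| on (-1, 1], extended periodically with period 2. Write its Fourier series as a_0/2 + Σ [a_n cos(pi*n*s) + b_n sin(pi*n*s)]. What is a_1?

-12/pi**2

a_1 = ∫_{-1}^{1} g(s) cos(pi*s) ds.
g is even and cos(pi*s) is even, so the integrand is even and a_1 = 2 ∫_0^{1} g(s) cos(pi*s) ds.
Integrating by parts (boundary term plus one more integral), an antiderivative of (3*s) cos(pi*s) is 3*s*sin(pi*s)/pi + 3*cos(pi*s)/pi**2; evaluating from 0 to 1: ∫_{0}^{1} (3*s) cos(pi*s) ds = (-3/pi**2) - (3/pi**2) = -6/pi**2.
Hence a_1 = 2·(-6/pi**2) = -12/pi**2.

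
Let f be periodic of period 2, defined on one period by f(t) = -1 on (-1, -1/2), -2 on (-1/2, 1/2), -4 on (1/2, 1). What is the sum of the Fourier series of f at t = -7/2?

t = -7/2 differs from t = 1/2 by -2 full period(s), and the series is 2-periodic.
At t = 1/2 the one-sided limits are f(1/2^-) = -2 and f(1/2^+) = -4.
By Dirichlet's theorem the series converges to their average, [(-2) + (-4)]/2 = -3.

-3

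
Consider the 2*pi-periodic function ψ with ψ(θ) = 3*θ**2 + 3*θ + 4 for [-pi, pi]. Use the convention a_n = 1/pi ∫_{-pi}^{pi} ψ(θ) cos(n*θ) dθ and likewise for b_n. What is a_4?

3/4

a_4 = 1/pi ∫_{-pi}^{pi} ψ(θ) cos(4*θ) dθ.
Integrating by parts twice (tabular method), an antiderivative of (3*θ**2 + 3*θ + 4) cos(4*θ) is 3*θ**2*sin(4*θ)/4 + 3*θ*sin(4*θ)/4 + 3*θ*cos(4*θ)/8 + 29*sin(4*θ)/32 + 3*cos(4*θ)/16; evaluating from -pi to pi: ∫_{-pi}^{pi} (3*θ**2 + 3*θ + 4) cos(4*θ) dθ = (3/16 + 3*pi/8) - (3/16 - 3*pi/8) = 3*pi/4.
Hence a_4 = (1/pi)·(3*pi/4) = 3/4.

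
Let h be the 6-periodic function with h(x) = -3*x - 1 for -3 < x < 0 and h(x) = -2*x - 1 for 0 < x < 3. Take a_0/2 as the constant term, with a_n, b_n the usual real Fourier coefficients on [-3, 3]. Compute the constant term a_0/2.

-1/4

a_0 = 1/3 ∫_{-3}^{3} h(x) dx = 1/3 · (-3/2) = -1/2.
So the constant term a_0/2 = -1/4.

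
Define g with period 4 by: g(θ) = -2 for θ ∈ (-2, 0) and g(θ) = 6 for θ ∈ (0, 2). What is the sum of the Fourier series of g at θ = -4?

2

θ = -4 differs from θ = 0 by -1 full period(s), and the series is 4-periodic.
At θ = 0 the one-sided limits are g(0^-) = -2 and g(0^+) = 6.
By Dirichlet's theorem the series converges to their average, [(-2) + (6)]/2 = 2.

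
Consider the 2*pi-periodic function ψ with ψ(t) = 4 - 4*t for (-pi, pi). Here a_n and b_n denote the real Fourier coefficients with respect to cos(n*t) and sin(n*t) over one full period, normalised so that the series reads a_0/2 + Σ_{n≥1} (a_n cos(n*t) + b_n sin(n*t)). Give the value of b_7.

b_7 = 1/pi ∫_{-pi}^{pi} ψ(t) sin(7*t) dt.
Integrating by parts (boundary term plus one more integral), an antiderivative of (4 - 4*t) sin(7*t) is 4*t*cos(7*t)/7 - 4*sin(7*t)/49 - 4*cos(7*t)/7; evaluating from -pi to pi: ∫_{-pi}^{pi} (4 - 4*t) sin(7*t) dt = (4/7 - 4*pi/7) - (4/7 + 4*pi/7) = -8*pi/7.
Hence b_7 = (1/pi)·(-8*pi/7) = -8/7.

-8/7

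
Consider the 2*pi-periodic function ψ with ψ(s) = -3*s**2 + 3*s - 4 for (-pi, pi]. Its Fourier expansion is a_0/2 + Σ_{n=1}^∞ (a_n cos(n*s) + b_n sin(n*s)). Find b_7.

6/7

b_7 = 1/pi ∫_{-pi}^{pi} ψ(s) sin(7*s) ds.
Integrating by parts twice (tabular method), an antiderivative of (-3*s**2 + 3*s - 4) sin(7*s) is 3*s**2*cos(7*s)/7 - 6*s*sin(7*s)/49 - 3*s*cos(7*s)/7 + 3*sin(7*s)/49 + 190*cos(7*s)/343; evaluating from -pi to pi: ∫_{-pi}^{pi} (-3*s**2 + 3*s - 4) sin(7*s) ds = (-3*pi**2/7 - 190/343 + 3*pi/7) - (-3*pi**2/7 - 3*pi/7 - 190/343) = 6*pi/7.
Hence b_7 = (1/pi)·(6*pi/7) = 6/7.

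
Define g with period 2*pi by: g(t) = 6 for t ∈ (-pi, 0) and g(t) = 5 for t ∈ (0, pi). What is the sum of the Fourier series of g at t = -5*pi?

11/2

t = -5*pi differs from t = -pi by -2 full period(s), and the series is 2*pi-periodic.
At t = -pi the one-sided limits are g(-pi^-) = 5 and g(-pi^+) = 6.
By Dirichlet's theorem the series converges to their average, [(5) + (6)]/2 = 11/2.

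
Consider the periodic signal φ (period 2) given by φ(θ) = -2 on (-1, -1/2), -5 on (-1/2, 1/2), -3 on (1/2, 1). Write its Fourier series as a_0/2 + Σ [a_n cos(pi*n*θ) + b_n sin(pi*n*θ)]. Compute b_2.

b_2 = ∫_{-1}^{1} φ(θ) sin(2*pi*θ) dθ.
Split the integral at the breakpoints.
Directly, an antiderivative of (-2) sin(2*pi*θ) is cos(2*pi*θ)/pi; evaluating from -1 to -1/2: ∫_{-1}^{-1/2} (-2) sin(2*pi*θ) dθ = (-1/pi) - (1/pi) = -2/pi.
Directly, an antiderivative of (-5) sin(2*pi*θ) is 5*cos(2*pi*θ)/(2*pi); evaluating from -1/2 to 1/2: ∫_{-1/2}^{1/2} (-5) sin(2*pi*θ) dθ = (-5/(2*pi)) - (-5/(2*pi)) = 0.
Directly, an antiderivative of (-3) sin(2*pi*θ) is 3*cos(2*pi*θ)/(2*pi); evaluating from 1/2 to 1: ∫_{1/2}^{1} (-3) sin(2*pi*θ) dθ = (3/(2*pi)) - (-3/(2*pi)) = 3/pi.
Summing the pieces gives b_2 = 1/pi.

1/pi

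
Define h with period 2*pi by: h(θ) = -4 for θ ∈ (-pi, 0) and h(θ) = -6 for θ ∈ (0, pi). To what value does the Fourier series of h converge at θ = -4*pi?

θ = -4*pi differs from θ = 0 by -2 full period(s), and the series is 2*pi-periodic.
At θ = 0 the one-sided limits are h(0^-) = -4 and h(0^+) = -6.
By Dirichlet's theorem the series converges to their average, [(-4) + (-6)]/2 = -5.

-5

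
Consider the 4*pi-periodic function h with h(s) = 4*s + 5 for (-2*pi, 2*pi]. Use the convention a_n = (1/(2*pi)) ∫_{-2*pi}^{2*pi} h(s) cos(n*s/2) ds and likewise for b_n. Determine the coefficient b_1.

b_1 = (1/(2*pi)) ∫_{-2*pi}^{2*pi} h(s) sin(s/2) ds.
Integrating by parts (boundary term plus one more integral), an antiderivative of (4*s + 5) sin(s/2) is -8*s*cos(s/2) + 16*sin(s/2) - 10*cos(s/2); evaluating from -2*pi to 2*pi: ∫_{-2*pi}^{2*pi} (4*s + 5) sin(s/2) ds = (10 + 16*pi) - (10 - 16*pi) = 32*pi.
Hence b_1 = (1/(2*pi))·(32*pi) = 16.

16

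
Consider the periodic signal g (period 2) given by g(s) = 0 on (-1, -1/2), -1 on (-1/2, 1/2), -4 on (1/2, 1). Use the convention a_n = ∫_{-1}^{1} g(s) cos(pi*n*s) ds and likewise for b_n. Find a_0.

a_0 = ∫_{-1}^{1} g(s) ds = -3.

-3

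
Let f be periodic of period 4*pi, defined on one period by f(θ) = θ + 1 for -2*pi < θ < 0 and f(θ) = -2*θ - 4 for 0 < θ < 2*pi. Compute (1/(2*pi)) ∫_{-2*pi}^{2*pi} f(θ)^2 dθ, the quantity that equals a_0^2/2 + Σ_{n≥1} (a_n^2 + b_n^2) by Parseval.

(1/(2*pi)) ∫_{-2*pi}^{2*pi} f(θ)^2 dθ = (1/(2*pi)) · (2*pi*(51 + 42*pi + 20*pi**2)/3) = 17 + 14*pi + 20*pi**2/3.

17 + 14*pi + 20*pi**2/3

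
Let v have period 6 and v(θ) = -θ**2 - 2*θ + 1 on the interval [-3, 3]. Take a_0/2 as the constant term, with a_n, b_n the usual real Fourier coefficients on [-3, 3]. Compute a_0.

-4

a_0 = 1/3 ∫_{-3}^{3} v(θ) dθ = 1/3 · (-12) = -4.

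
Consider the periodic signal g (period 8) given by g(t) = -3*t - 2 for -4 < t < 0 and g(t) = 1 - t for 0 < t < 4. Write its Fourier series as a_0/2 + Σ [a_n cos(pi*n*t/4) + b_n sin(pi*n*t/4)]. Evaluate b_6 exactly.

8/(3*pi)

b_6 = 1/4 ∫_{-4}^{4} g(t) sin(3*pi*t/2) dt.
Split the integral at the breakpoints.
Integrating by parts (boundary term plus one more integral), an antiderivative of (-3*t - 2) sin(3*pi*t/2) is 2*t*cos(3*pi*t/2)/pi - 4*sin(3*pi*t/2)/(3*pi**2) + 4*cos(3*pi*t/2)/(3*pi); evaluating from -4 to 0: ∫_{-4}^{0} (-3*t - 2) sin(3*pi*t/2) dt = (4/(3*pi)) - (-20/(3*pi)) = 8/pi.
Integrating by parts (boundary term plus one more integral), an antiderivative of (1 - t) sin(3*pi*t/2) is 2*t*cos(3*pi*t/2)/(3*pi) - 4*sin(3*pi*t/2)/(9*pi**2) - 2*cos(3*pi*t/2)/(3*pi); evaluating from 0 to 4: ∫_{0}^{4} (1 - t) sin(3*pi*t/2) dt = (2/pi) - (-2/(3*pi)) = 8/(3*pi).
Summing the pieces and multiplying by (1/4) gives b_6 = 8/(3*pi).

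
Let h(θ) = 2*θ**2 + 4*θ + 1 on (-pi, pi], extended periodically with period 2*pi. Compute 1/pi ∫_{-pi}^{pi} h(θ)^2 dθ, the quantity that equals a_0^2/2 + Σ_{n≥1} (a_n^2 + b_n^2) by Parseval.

1/pi ∫_{-pi}^{pi} h(θ)^2 dθ = 1/pi · (2*pi*(15 + 100*pi**2 + 12*pi**4)/15) = 2 + 40*pi**2/3 + 8*pi**4/5.

2 + 40*pi**2/3 + 8*pi**4/5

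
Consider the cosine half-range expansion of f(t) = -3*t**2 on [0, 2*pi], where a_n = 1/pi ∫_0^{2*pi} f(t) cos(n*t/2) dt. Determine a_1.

a_1 = 1/pi ∫_0^{2*pi} (-3*t**2) cos(t/2) dt.
Integrating by parts twice (tabular method), an antiderivative of (-3*t**2) cos(t/2) is -6*t**2*sin(t/2) - 24*t*cos(t/2) + 48*sin(t/2); evaluating from 0 to 2*pi: ∫_{0}^{2*pi} (-3*t**2) cos(t/2) dt = (48*pi) - (0) = 48*pi.
Hence a_1 = (1/pi)·(48*pi) = 48.

48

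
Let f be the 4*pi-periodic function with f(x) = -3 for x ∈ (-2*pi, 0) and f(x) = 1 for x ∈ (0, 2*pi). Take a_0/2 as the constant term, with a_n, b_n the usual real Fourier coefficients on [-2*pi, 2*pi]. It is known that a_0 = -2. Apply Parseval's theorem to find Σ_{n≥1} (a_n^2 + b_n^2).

8

Parseval: a_0^2/2 + Σ_{n≥1} (a_n^2+b_n^2) = (1/(2*pi)) ∫_{-2*pi}^{2*pi} f(x)^2 dx = 10.
Subtract a_0^2/2 = 2: Σ (a_n^2+b_n^2) = 8.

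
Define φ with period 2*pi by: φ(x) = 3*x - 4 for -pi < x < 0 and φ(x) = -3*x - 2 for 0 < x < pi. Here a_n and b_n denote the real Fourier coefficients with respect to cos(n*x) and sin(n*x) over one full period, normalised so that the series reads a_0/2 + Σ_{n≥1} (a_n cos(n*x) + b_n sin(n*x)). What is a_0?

-3*pi - 6

a_0 = 1/pi ∫_{-pi}^{pi} φ(x) dx = 1/pi · (-3*pi*(2 + pi)) = -3*pi - 6.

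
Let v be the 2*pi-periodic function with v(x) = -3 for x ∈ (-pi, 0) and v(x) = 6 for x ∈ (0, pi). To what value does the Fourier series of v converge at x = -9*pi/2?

x = -9*pi/2 differs from x = -pi/2 by -2 full period(s), and the series is 2*pi-periodic.
v is continuous at x = -pi/2 with value -3, so the series converges to -3 there.

-3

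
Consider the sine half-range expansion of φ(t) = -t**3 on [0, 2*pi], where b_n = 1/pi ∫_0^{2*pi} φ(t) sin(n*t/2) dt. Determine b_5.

b_5 = 1/pi ∫_0^{2*pi} (-t**3) sin(5*t/2) dt.
Integrating by parts three times (tabular method), an antiderivative of (-t**3) sin(5*t/2) is 2*t**3*cos(5*t/2)/5 - 12*t**2*sin(5*t/2)/25 - 48*t*cos(5*t/2)/125 + 96*sin(5*t/2)/625; evaluating from 0 to 2*pi: ∫_{0}^{2*pi} (-t**3) sin(5*t/2) dt = (16*pi*(6 - 25*pi**2)/125) - (0) = 16*pi*(6 - 25*pi**2)/125.
Hence b_5 = (1/pi)·(16*pi*(6 - 25*pi**2)/125) = 96/125 - 16*pi**2/5.

96/125 - 16*pi**2/5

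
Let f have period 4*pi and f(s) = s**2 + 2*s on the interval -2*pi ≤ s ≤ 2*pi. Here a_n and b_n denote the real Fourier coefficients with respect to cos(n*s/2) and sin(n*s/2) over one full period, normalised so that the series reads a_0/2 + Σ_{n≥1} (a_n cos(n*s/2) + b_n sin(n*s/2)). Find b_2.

b_2 = (1/(2*pi)) ∫_{-2*pi}^{2*pi} f(s) sin(s) ds.
Integrating by parts twice (tabular method), an antiderivative of (s**2 + 2*s) sin(s) is -s**2*cos(s) + 2*s*sin(s) - 2*s*cos(s) + 2*sin(s) + 2*cos(s); evaluating from -2*pi to 2*pi: ∫_{-2*pi}^{2*pi} (s**2 + 2*s) sin(s) ds = (-4*pi**2 - 4*pi + 2) - (-4*pi**2 + 2 + 4*pi) = -8*pi.
Hence b_2 = (1/(2*pi))·(-8*pi) = -4.

-4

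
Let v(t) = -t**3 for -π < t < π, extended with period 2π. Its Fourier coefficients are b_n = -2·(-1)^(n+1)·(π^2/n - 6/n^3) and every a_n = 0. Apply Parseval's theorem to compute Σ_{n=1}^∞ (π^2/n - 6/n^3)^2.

pi**6/14

Parseval: Σ b_n^2 = (1/π) ∫_{-π}^{π} v(t)^2 dt = 2*pi**6/7.
b_n^2 = 4·(π^2/n - 6/n^3)^2, so the sum equals (2*pi**6/7)/4 = pi**6/14.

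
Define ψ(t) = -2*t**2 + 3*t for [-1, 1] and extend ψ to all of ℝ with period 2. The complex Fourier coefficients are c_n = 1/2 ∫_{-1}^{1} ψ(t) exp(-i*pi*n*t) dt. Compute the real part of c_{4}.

-1/(4*pi**2)

Since ψ is real-valued, Re(c_{4}) = 1/2 ∫_{-1}^{1} ψ(t) cos(4*pi*t) dt = a_{4}/2.
Integrating by parts twice (tabular method), an antiderivative of (-2*t**2 + 3*t) cos(4*pi*t) is -t**2*sin(4*pi*t)/(2*pi) + 3*t*sin(4*pi*t)/(4*pi) - t*cos(4*pi*t)/(4*pi**2) + sin(4*pi*t)/(16*pi**3) + 3*cos(4*pi*t)/(16*pi**2); evaluating from -1 to 1: ∫_{-1}^{1} (-2*t**2 + 3*t) cos(4*pi*t) dt = (-1/(16*pi**2)) - (7/(16*pi**2)) = -1/(2*pi**2).
Hence Re(c_{4}) = (1/2)·(-1/(2*pi**2)) = -1/(4*pi**2).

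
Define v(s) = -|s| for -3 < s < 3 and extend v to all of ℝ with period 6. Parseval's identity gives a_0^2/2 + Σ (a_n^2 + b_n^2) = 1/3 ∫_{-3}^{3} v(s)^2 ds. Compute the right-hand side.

1/3 ∫_{-3}^{3} v(s)^2 ds = 1/3 · (18) = 6.

6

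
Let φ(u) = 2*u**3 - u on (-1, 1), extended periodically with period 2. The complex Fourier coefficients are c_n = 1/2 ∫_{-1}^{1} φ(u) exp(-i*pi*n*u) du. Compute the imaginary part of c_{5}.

(12 - 25*pi**2)/(125*pi**3)

Since φ is real-valued, Im(c_{5}) = -1/2 ∫_{-1}^{1} φ(u) sin(5*pi*u) du = -b_{5}/2.
φ is odd and sin(5*pi*u) is odd, so the integrand is even: ∫_{-1}^{1} φ(u) sin(5*pi*u) du = 2∫_0^{1} φ(u) sin(5*pi*u) du.
Integrating by parts three times (tabular method), an antiderivative of (2*u**3 - u) sin(5*pi*u) is -2*u**3*cos(5*pi*u)/(5*pi) + 6*u**2*sin(5*pi*u)/(25*pi**2) + 12*u*cos(5*pi*u)/(125*pi**3) + u*cos(5*pi*u)/(5*pi) - sin(5*pi*u)/(25*pi**2) - 12*sin(5*pi*u)/(625*pi**4); evaluating from 0 to 1: ∫_{0}^{1} (2*u**3 - u) sin(5*pi*u) du = ((-12 + 25*pi**2)/(125*pi**3)) - (0) = (-12 + 25*pi**2)/(125*pi**3).
So ∫_{-1}^{1} φ(u) sin(5*pi*u) du = 2*(-12 + 25*pi**2)/(125*pi**3).
Hence Im(c_{5}) = (-1/2)·(2*(-12 + 25*pi**2)/(125*pi**3)) = (12 - 25*pi**2)/(125*pi**3).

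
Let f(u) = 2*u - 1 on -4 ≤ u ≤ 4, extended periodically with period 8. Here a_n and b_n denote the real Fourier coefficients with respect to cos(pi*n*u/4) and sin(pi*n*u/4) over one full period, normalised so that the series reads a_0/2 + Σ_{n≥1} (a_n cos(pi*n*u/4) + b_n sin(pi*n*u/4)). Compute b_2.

b_2 = 1/4 ∫_{-4}^{4} f(u) sin(pi*u/2) du.
Integrating by parts (boundary term plus one more integral), an antiderivative of (2*u - 1) sin(pi*u/2) is -4*u*cos(pi*u/2)/pi + 8*sin(pi*u/2)/pi**2 + 2*cos(pi*u/2)/pi; evaluating from -4 to 4: ∫_{-4}^{4} (2*u - 1) sin(pi*u/2) du = (-14/pi) - (18/pi) = -32/pi.
Hence b_2 = (1/4)·(-32/pi) = -8/pi.

-8/pi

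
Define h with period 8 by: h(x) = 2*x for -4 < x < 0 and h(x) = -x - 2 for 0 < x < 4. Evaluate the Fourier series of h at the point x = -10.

x = -10 differs from x = -2 by -1 full period(s), and the series is 8-periodic.
h is continuous at x = -2 with value -4, so the series converges to -4 there.

-4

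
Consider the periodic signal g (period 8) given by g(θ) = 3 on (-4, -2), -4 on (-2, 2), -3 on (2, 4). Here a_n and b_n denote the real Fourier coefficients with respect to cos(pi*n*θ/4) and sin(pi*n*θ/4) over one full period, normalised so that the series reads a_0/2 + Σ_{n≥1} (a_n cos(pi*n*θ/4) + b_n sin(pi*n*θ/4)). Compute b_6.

b_6 = 1/4 ∫_{-4}^{4} g(θ) sin(3*pi*θ/2) dθ.
Split the integral at the breakpoints.
Directly, an antiderivative of (3) sin(3*pi*θ/2) is -2*cos(3*pi*θ/2)/pi; evaluating from -4 to -2: ∫_{-4}^{-2} (3) sin(3*pi*θ/2) dθ = (2/pi) - (-2/pi) = 4/pi.
Directly, an antiderivative of (-4) sin(3*pi*θ/2) is 8*cos(3*pi*θ/2)/(3*pi); evaluating from -2 to 2: ∫_{-2}^{2} (-4) sin(3*pi*θ/2) dθ = (-8/(3*pi)) - (-8/(3*pi)) = 0.
Directly, an antiderivative of (-3) sin(3*pi*θ/2) is 2*cos(3*pi*θ/2)/pi; evaluating from 2 to 4: ∫_{2}^{4} (-3) sin(3*pi*θ/2) dθ = (2/pi) - (-2/pi) = 4/pi.
Summing the pieces and multiplying by (1/4) gives b_6 = 2/pi.

2/pi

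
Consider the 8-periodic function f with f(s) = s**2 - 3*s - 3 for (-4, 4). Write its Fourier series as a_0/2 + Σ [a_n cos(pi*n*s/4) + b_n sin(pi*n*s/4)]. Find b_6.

b_6 = 1/4 ∫_{-4}^{4} f(s) sin(3*pi*s/2) ds.
Integrating by parts twice (tabular method), an antiderivative of (s**2 - 3*s - 3) sin(3*pi*s/2) is -2*s**2*cos(3*pi*s/2)/(3*pi) + 8*s*sin(3*pi*s/2)/(9*pi**2) + 2*s*cos(3*pi*s/2)/pi - 4*sin(3*pi*s/2)/(3*pi**2) + 16*cos(3*pi*s/2)/(27*pi**3) + 2*cos(3*pi*s/2)/pi; evaluating from -4 to 4: ∫_{-4}^{4} (s**2 - 3*s - 3) sin(3*pi*s/2) ds = (2*(8 - 9*pi**2)/(27*pi**3)) - (2*(8 - 225*pi**2)/(27*pi**3)) = 16/pi.
Hence b_6 = (1/4)·(16/pi) = 4/pi.

4/pi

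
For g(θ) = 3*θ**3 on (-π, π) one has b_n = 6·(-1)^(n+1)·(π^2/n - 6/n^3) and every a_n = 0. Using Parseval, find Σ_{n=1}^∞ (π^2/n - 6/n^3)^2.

pi**6/14

Parseval: Σ b_n^2 = (1/π) ∫_{-π}^{π} g(θ)^2 dθ = 18*pi**6/7.
b_n^2 = 36·(π^2/n - 6/n^3)^2, so the sum equals (18*pi**6/7)/36 = pi**6/14.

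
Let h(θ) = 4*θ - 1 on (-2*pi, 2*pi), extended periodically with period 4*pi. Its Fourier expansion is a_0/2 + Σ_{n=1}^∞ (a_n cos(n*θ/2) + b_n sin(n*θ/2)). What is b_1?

16

b_1 = (1/(2*pi)) ∫_{-2*pi}^{2*pi} h(θ) sin(θ/2) dθ.
Integrating by parts (boundary term plus one more integral), an antiderivative of (4*θ - 1) sin(θ/2) is -8*θ*cos(θ/2) + 16*sin(θ/2) + 2*cos(θ/2); evaluating from -2*pi to 2*pi: ∫_{-2*pi}^{2*pi} (4*θ - 1) sin(θ/2) dθ = (-2 + 16*pi) - (-16*pi - 2) = 32*pi.
Hence b_1 = (1/(2*pi))·(32*pi) = 16.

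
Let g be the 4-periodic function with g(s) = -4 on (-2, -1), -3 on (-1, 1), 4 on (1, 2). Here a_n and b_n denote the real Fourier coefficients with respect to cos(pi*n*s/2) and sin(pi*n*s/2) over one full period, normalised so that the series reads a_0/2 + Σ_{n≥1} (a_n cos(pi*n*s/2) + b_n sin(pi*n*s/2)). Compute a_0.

-3

a_0 = 1/2 ∫_{-2}^{2} g(s) ds = 1/2 · (-6) = -3.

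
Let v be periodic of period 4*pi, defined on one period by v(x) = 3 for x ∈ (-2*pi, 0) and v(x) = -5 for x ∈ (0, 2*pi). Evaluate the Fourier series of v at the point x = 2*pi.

At x = 2*pi the one-sided limits are v(2*pi^-) = -5 and v(2*pi^+) = 3.
By Dirichlet's theorem the series converges to their average, [(-5) + (3)]/2 = -1.

-1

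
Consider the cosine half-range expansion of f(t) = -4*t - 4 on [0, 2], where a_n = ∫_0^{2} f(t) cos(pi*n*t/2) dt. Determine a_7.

32/(49*pi**2)

a_7 = ∫_0^{2} (-4*t - 4) cos(7*pi*t/2) dt.
Integrating by parts (boundary term plus one more integral), an antiderivative of (-4*t - 4) cos(7*pi*t/2) is -8*t*sin(7*pi*t/2)/(7*pi) - 8*sin(7*pi*t/2)/(7*pi) - 16*cos(7*pi*t/2)/(49*pi**2); evaluating from 0 to 2: ∫_{0}^{2} (-4*t - 4) cos(7*pi*t/2) dt = (16/(49*pi**2)) - (-16/(49*pi**2)) = 32/(49*pi**2).
Hence a_7 = 32/(49*pi**2).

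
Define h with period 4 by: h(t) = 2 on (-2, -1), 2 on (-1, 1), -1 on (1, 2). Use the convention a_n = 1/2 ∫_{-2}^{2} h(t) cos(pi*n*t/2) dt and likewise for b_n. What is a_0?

a_0 = 1/2 ∫_{-2}^{2} h(t) dt = 1/2 · (5) = 5/2.

5/2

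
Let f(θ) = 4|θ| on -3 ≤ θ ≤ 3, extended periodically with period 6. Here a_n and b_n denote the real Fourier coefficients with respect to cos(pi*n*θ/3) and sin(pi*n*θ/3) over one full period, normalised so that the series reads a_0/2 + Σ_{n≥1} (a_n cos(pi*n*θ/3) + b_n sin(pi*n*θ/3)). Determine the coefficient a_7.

-48/(49*pi**2)

a_7 = 1/3 ∫_{-3}^{3} f(θ) cos(7*pi*θ/3) dθ.
f is even and cos(7*pi*θ/3) is even, so the integrand is even and a_7 = 2/3 ∫_0^{3} f(θ) cos(7*pi*θ/3) dθ.
Integrating by parts (boundary term plus one more integral), an antiderivative of (4*θ) cos(7*pi*θ/3) is 12*θ*sin(7*pi*θ/3)/(7*pi) + 36*cos(7*pi*θ/3)/(49*pi**2); evaluating from 0 to 3: ∫_{0}^{3} (4*θ) cos(7*pi*θ/3) dθ = (-36/(49*pi**2)) - (36/(49*pi**2)) = -72/(49*pi**2).
Hence a_7 = (2/3)·(-72/(49*pi**2)) = -48/(49*pi**2).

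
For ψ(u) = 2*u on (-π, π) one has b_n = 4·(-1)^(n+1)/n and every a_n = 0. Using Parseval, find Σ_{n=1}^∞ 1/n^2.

Parseval: Σ b_n^2 = (1/π) ∫_{-π}^{π} ψ(u)^2 du = 8*pi**2/3.
Σ b_n^2 = Σ 16/n^2, so Σ 1/n^2 = (8*pi**2/3)/16 = pi**2/6.

pi**2/6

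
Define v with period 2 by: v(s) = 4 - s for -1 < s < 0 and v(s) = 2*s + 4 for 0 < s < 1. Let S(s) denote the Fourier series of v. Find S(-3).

11/2

s = -3 differs from s = 1 by -2 full period(s), and the series is 2-periodic.
At s = 1 the one-sided limits are v(1^-) = 6 and v(1^+) = 5.
By Dirichlet's theorem the series converges to their average, [(6) + (5)]/2 = 11/2.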